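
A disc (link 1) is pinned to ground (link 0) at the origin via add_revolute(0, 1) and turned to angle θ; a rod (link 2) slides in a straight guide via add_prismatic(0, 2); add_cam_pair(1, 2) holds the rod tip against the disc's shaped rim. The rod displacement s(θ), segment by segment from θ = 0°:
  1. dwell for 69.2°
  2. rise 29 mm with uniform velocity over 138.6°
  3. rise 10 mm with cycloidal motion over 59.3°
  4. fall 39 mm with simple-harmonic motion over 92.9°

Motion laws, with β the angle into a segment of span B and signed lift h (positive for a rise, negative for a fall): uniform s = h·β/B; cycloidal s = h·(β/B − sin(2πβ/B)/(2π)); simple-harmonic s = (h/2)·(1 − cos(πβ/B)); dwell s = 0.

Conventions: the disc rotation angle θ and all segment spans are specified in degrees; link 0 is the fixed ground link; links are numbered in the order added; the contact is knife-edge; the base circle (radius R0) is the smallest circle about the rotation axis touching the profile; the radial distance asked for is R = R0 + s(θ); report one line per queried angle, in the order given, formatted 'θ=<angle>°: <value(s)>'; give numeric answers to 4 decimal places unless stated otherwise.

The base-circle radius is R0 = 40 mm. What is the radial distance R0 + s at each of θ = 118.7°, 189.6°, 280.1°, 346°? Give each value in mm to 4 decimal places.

segment 1 (0° to 69.2°, dwell): s unchanged at 0.0000
θ = 118.7° falls in segment 2 (69.2° to 207.8°, uniform, h = 29): β = 118.7 − 69.2 = 49.5°, B = 138.6°; Δs = 29·49.5/138.6 = 10.3571; s = 0.0000 + 10.3571 = 10.3571
θ = 189.6° falls in segment 2 (69.2° to 207.8°, uniform, h = 29): β = 189.6 − 69.2 = 120.4°, B = 138.6°; Δs = 29·120.4/138.6 = 25.1919; s = 0.0000 + 25.1919 = 25.1919
segment 2 (69.2° to 207.8°, uniform, h = 29) is passed completely: s = 0.0000 + (29) = 29.0000
segment 3 (207.8° to 267.1°, cycloidal, h = 10) is passed completely: s = 29.0000 + (10) = 39.0000
θ = 280.1° falls in segment 4 (267.1° to 360°, simple-harmonic, h = -39): β = 280.1 − 267.1 = 13°, B = 92.9°; Δs = -39/2·(1 − cos(π·0.1399)) = -1.8542; s = 39.0000 − 1.8542 = 37.1458
θ = 346° falls in segment 4 (267.1° to 360°, simple-harmonic, h = -39): β = 346 − 267.1 = 78.9°, B = 92.9°; Δs = -39/2·(1 − cos(π·0.8493)) = -36.8551; s = 39.0000 − 36.8551 = 2.1449
θ=118.7°: R = R0 + s = 40 + 10.3571 = 50.3571
θ=189.6°: R = R0 + s = 40 + 25.1919 = 65.1919
θ=280.1°: R = R0 + s = 40 + 37.1458 = 77.1458
θ=346°: R = R0 + s = 40 + 2.1449 = 42.1449

θ=118.7°: 50.3571
θ=189.6°: 65.1919
θ=280.1°: 77.1458
θ=346°: 42.1449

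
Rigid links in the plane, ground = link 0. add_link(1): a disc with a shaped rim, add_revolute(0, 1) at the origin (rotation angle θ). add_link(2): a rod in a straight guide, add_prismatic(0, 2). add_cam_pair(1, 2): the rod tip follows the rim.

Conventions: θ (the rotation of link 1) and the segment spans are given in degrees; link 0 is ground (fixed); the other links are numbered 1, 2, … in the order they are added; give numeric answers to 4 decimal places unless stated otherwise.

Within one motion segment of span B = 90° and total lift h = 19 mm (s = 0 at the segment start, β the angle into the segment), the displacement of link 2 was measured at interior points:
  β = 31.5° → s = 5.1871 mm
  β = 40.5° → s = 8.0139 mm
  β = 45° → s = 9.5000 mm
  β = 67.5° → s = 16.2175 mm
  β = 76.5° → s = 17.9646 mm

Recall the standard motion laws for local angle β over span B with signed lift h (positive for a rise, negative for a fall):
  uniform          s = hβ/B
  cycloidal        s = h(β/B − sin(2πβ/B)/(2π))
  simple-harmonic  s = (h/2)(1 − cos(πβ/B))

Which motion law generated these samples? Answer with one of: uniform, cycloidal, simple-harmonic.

candidates at β/B = r: uniform s = h·r (linear in β); cycloidal s = h·(r − sin(2πr)/(2π)); simple-harmonic s = (h/2)(1 − cos(πr))
β=31.5°: printed 5.1871 | uniform 6.6500, cycloidal 4.2036, simple-harmonic 5.1871
β=40.5°: printed 8.0139 | uniform 8.5500, cycloidal 7.6155, simple-harmonic 8.0139
β=45°: printed 9.5000 | uniform 9.5000, cycloidal 9.5000, simple-harmonic 9.5000
β=67.5°: printed 16.2175 | uniform 14.2500, cycloidal 17.2739, simple-harmonic 16.2175
β=76.5°: printed 17.9646 | uniform 16.1500, cycloidal 18.5964, simple-harmonic 17.9646
only one law matches every sample → simple-harmonic

simple-harmonic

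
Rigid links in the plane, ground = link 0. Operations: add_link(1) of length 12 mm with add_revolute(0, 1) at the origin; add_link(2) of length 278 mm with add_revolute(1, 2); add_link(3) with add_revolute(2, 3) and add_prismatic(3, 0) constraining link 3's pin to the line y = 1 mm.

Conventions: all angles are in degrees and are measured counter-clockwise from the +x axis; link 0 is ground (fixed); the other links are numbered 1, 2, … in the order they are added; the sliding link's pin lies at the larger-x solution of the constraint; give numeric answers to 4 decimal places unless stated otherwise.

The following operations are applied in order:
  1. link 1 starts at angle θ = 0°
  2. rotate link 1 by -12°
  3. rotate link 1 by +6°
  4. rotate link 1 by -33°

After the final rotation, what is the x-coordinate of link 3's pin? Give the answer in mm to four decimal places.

geometry: r = 12 mm, L = 278 mm, e = 1 mm; θ starts at 0°
rotate link 1 by -12°: θ ← 0° -12° = -12°
rotate link 1 by +6°: θ ← -12° +6° = -6°
rotate link 1 by -33°: θ ← -6° -33° = -39°
crank pin P = (r cos θ, r sin θ) = (9.325752, -7.551845)
h = r sin θ − e = -7.551845 − 1 = -8.551845
x = r cos θ + √(L² − h²) = 9.325752 + 277.868433 = 287.194184

287.1942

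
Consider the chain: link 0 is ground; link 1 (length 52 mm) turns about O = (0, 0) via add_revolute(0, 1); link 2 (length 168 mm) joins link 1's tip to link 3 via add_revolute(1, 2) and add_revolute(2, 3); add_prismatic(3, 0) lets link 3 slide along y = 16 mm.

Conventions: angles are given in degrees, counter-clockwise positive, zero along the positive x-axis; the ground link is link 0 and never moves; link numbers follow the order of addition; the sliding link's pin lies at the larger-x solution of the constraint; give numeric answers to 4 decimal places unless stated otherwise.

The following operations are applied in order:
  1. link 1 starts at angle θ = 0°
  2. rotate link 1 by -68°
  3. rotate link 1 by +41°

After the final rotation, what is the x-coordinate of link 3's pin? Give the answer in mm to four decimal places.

geometry: r = 52 mm, L = 168 mm, e = 16 mm; θ starts at 0°
rotate link 1 by -68°: θ ← 0° -68° = -68°
rotate link 1 by +41°: θ ← -68° +41° = -27°
crank pin P = (r cos θ, r sin θ) = (46.332339, -23.607506)
h = r sin θ − e = -23.607506 − 16 = -39.607506
x = r cos θ + √(L² − h²) = 46.332339 + 163.264342 = 209.596682

209.5967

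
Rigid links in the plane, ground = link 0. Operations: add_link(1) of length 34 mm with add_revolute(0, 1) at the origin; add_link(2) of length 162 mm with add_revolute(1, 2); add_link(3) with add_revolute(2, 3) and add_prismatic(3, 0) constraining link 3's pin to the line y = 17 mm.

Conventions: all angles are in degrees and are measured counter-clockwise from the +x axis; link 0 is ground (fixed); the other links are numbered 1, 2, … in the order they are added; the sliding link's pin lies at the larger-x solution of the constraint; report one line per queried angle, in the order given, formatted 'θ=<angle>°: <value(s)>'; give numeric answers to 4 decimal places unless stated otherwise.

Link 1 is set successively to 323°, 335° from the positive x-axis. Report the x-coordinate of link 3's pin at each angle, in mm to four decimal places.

geometry: r = 34 mm, L = 162 mm, e = 17 mm
θ=323°: crank pin P = (r cos θ, r sin θ) = (27.153607, -20.461711)
θ=323°: h = r sin θ − e = -20.461711 − 17 = -37.461711
θ=323°: x = r cos θ + √(L² − h²) = 27.153607 + 157.609074 = 184.762681
θ=335°: crank pin P = (r cos θ, r sin θ) = (30.814465, -14.369021)
θ=335°: h = r sin θ − e = -14.369021 − 17 = -31.369021
θ=335°: x = r cos θ + √(L² − h²) = 30.814465 + 158.933900 = 189.748365

θ=323°: 184.7627
θ=335°: 189.7484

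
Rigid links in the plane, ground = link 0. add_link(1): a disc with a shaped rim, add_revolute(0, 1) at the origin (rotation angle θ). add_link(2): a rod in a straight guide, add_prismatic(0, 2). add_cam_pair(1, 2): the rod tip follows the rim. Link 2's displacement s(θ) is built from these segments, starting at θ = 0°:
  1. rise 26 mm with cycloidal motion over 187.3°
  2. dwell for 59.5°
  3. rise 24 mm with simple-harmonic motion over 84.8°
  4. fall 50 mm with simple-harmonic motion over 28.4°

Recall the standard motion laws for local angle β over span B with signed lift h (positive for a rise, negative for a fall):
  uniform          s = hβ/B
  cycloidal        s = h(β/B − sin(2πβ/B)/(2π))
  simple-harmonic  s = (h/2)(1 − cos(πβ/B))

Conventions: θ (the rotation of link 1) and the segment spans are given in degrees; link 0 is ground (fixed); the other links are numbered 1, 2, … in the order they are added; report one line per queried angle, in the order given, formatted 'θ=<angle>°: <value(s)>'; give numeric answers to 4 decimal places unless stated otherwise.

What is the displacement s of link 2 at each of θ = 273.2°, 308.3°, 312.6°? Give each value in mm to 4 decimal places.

segment 1 (0° to 187.3°, cycloidal, h = 26) is passed completely: s = 0.0000 + (26) = 26.0000
segment 2 (187.3° to 246.8°, dwell): s unchanged at 26.0000
θ = 273.2° falls in segment 3 (246.8° to 331.6°, simple-harmonic, h = 24): β = 273.2 − 246.8 = 26.4°, B = 84.8°; Δs = 24/2·(1 − cos(π·0.3113)) = 5.2962; s = 26.0000 + 5.2962 = 31.2962
θ = 308.3° falls in segment 3 (246.8° to 331.6°, simple-harmonic, h = 24): β = 308.3 − 246.8 = 61.5°, B = 84.8°; Δs = 24/2·(1 − cos(π·0.7252)) = 19.8001; s = 26.0000 + 19.8001 = 45.8001
θ = 312.6° falls in segment 3 (246.8° to 331.6°, simple-harmonic, h = 24): β = 312.6 − 246.8 = 65.8°, B = 84.8°; Δs = 24/2·(1 − cos(π·0.7759)) = 21.1479; s = 26.0000 + 21.1479 = 47.1479

θ=273.2°: 31.2962
θ=308.3°: 45.8001
θ=312.6°: 47.1479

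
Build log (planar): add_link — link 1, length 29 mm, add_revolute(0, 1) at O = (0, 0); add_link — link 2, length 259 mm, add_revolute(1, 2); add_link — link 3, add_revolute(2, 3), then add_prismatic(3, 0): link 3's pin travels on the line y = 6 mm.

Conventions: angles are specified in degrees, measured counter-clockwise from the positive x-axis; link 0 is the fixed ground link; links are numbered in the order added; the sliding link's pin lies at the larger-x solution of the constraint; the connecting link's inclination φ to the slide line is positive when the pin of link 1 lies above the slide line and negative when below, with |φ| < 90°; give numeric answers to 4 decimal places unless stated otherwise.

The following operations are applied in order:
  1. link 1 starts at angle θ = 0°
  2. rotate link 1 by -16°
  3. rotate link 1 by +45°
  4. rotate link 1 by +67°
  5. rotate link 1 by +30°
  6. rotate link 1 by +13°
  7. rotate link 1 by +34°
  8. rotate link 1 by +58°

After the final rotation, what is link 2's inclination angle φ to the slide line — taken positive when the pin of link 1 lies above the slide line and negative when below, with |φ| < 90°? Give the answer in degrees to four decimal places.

geometry: r = 29 mm, L = 259 mm, e = 6 mm; θ starts at 0°
rotate link 1 by -16°: θ ← 0° -16° = -16°
rotate link 1 by +45°: θ ← -16° +45° = 29°
rotate link 1 by +67°: θ ← 29° +67° = 96°
rotate link 1 by +30°: θ ← 96° +30° = 126°
rotate link 1 by +13°: θ ← 126° +13° = 139°
rotate link 1 by +34°: θ ← 139° +34° = 173°
rotate link 1 by +58°: θ ← 173° +58° = 231°
h = r sin θ − e = -22.537233 − 6 = -28.537233
sin φ = h / L = -28.537233 / 259 = -0.11018237
φ = arcsin(-0.11018237) = -6.325828°

-6.3258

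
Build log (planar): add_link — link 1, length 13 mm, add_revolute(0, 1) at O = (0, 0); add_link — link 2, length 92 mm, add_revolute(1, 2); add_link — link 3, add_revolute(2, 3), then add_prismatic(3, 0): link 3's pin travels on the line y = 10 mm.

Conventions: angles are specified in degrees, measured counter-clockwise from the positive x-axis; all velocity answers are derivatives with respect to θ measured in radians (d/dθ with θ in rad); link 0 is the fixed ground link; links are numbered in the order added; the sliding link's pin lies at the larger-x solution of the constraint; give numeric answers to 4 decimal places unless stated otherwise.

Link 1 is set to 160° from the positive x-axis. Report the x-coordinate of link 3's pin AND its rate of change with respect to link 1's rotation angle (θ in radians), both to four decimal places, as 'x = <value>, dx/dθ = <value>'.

geometry: r = 13 mm, L = 92 mm, e = 10 mm
crank pin P = (r cos θ, r sin θ) = (-12.216004, 4.446262)
h = r sin θ − e = 4.446262 − 10 = -5.553738
x = r cos θ + √(L² − h²) = -12.216004 + 91.832217 = 79.616212
dx/dθ = −r sin θ − h·r cos θ/√(L² − h²) (θ in radians; h = -5.553738) = -5.185049

x = 79.6162, dx/dθ = -5.1850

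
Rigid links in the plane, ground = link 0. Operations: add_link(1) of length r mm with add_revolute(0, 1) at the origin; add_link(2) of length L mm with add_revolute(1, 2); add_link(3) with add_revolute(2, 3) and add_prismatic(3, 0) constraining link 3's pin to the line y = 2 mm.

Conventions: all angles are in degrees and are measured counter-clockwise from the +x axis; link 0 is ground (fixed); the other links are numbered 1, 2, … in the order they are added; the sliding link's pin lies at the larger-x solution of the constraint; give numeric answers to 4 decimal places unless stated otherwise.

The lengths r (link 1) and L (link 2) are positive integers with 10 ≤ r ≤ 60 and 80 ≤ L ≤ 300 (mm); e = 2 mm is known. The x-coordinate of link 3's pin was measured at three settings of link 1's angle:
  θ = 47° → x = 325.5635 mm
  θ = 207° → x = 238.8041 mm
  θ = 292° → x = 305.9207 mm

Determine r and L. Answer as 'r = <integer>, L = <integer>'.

constraint per measurement: (x − r cos θ)² + (r sin θ − e)² = L²
subtracting the θ₁ and θ₂ equations cancels the r² and L² terms:
r = (x₁² − x₂²) / (2[(x₁cos θ₁ + e sin θ₁) − (x₂cos θ₂ + e sin θ₂)]) = 56.0000 → r = 56
L² = (x₁ − r cos θ₁)² + (r sin θ₁ − e)² = 84099.9867 → L = 290.0000 → L = 290
check at θ₃=292°: x = 305.9207 (printed 305.9207) ✓

r = 56, L = 290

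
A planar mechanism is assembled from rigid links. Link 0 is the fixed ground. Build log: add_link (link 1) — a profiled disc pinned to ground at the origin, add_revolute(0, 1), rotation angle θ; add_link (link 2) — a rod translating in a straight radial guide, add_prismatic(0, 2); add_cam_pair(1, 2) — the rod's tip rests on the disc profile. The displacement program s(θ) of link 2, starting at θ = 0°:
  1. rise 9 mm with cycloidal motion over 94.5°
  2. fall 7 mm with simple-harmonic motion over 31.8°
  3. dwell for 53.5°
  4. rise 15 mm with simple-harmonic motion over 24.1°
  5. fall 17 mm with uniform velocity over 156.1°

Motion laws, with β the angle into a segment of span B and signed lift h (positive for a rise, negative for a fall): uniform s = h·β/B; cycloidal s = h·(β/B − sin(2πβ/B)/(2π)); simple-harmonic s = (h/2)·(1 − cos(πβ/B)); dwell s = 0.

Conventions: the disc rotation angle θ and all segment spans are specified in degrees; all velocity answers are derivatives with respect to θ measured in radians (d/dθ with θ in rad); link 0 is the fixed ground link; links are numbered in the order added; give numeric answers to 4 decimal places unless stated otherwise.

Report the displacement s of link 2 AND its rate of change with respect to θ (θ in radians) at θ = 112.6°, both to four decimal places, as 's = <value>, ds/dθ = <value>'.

seg 1 [0°–94.5°] cycloidal, h=9: full span → s += 9 → s = 9.0000
seg 2 [94.5°–126.3°] simple-harmonic, h=-7: θ=112.6° here. β=18.1, B=31.8. -7/2·(1 − cos(π·0.5692)) = -4.2547 → s = 4.7453
velocity in seg [94.5°–126.3°] (simple-harmonic), θ in radians: β = 18.1° = 0.3159 rad, B = 31.8° = 0.5550 rad; ds/dθ = (πh/(2B)) sin(πβ/B) = (π·(-7)/(2·0.5550)) sin(π·0.5692) = -19.345237 mm/rad

s = 4.7453, ds/dθ = -19.3452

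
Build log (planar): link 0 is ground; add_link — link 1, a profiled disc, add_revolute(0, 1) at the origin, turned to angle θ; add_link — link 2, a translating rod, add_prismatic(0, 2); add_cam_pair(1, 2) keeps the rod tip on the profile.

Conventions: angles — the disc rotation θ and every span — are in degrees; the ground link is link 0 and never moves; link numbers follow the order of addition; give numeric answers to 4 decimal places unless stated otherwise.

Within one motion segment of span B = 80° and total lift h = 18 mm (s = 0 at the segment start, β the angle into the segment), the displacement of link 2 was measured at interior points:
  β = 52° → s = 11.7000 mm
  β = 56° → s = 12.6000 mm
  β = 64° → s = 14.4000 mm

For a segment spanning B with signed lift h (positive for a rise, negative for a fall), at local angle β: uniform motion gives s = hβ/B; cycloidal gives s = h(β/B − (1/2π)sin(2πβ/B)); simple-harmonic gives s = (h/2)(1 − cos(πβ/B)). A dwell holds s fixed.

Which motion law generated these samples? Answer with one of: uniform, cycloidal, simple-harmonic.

candidates at β/B = r: uniform s = h·r (linear in β); cycloidal s = h·(r − sin(2πr)/(2π)); simple-harmonic s = (h/2)(1 − cos(πr))
β=52°: printed 11.7000 | uniform 11.7000, cycloidal 14.0177, simple-harmonic 13.0859
β=56°: printed 12.6000 | uniform 12.6000, cycloidal 15.3246, simple-harmonic 14.2901
β=64°: printed 14.4000 | uniform 14.4000, cycloidal 17.1246, simple-harmonic 16.2812
only one law matches every sample → uniform

uniform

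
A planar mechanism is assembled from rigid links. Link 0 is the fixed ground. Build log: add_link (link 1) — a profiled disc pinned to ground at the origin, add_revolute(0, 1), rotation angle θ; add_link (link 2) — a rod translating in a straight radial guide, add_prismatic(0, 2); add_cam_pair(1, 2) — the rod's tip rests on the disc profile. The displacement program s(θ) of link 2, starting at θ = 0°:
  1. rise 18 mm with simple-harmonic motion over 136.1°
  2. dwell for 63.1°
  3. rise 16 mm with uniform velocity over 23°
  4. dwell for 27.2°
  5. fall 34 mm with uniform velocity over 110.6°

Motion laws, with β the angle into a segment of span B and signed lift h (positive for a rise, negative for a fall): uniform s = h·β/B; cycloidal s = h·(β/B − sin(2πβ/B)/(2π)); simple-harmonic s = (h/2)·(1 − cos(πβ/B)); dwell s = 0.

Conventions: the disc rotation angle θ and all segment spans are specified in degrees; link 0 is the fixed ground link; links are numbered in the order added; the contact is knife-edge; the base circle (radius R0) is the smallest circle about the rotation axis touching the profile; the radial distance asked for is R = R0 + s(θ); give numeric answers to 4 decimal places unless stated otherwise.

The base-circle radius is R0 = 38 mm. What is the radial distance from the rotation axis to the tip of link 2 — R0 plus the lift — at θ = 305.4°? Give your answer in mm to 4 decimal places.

seg 1 [0°–136.1°] simple-harmonic, h=18: full span → s += 18 → s = 18.0000
seg 2 [136.1°–199.2°] dwell: s stays 18.0000
seg 3 [199.2°–222.2°] uniform, h=16: full span → s += 16 → s = 34.0000
seg 4 [222.2°–249.4°] dwell: s stays 34.0000
seg 5 [249.4°–360°] uniform, h=-34: θ=305.4° here. β=56, B=110.6. -34·56/110.6 = -17.2152 → s = 16.7848
R = R0 + s = 38 + 16.7848 = 54.7848

54.7848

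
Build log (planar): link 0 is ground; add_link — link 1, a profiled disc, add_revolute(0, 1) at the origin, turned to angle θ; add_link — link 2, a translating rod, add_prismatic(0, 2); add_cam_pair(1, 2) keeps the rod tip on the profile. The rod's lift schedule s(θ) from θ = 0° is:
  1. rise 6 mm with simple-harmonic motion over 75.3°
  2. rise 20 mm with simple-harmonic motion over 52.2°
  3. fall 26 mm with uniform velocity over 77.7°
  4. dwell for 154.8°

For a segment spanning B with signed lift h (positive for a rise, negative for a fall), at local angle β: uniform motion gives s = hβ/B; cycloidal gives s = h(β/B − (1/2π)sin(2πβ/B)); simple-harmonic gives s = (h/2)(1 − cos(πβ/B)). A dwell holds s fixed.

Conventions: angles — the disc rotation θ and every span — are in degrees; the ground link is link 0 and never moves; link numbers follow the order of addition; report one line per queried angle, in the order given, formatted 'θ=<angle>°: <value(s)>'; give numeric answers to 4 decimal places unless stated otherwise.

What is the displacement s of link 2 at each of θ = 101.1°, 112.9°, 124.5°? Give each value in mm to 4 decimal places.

seg 1 [0°–75.3°] simple-harmonic, h=6: full span → s += 6 → s = 6.0000
seg 2 [75.3°–127.5°] simple-harmonic, h=20: θ=101.1° here. β=25.8, B=52.2. 20/2·(1 − cos(π·0.4943)) = 9.8195 → s = 15.8195
seg 2 [75.3°–127.5°] simple-harmonic, h=20: θ=112.9° here. β=37.6, B=52.2. 20/2·(1 − cos(π·0.7203)) = 16.3817 → s = 22.3817
seg 2 [75.3°–127.5°] simple-harmonic, h=20: θ=124.5° here. β=49.2, B=52.2. 20/2·(1 − cos(π·0.9425)) = 19.8374 → s = 25.8374

θ=101.1°: 15.8195
θ=112.9°: 22.3817
θ=124.5°: 25.8374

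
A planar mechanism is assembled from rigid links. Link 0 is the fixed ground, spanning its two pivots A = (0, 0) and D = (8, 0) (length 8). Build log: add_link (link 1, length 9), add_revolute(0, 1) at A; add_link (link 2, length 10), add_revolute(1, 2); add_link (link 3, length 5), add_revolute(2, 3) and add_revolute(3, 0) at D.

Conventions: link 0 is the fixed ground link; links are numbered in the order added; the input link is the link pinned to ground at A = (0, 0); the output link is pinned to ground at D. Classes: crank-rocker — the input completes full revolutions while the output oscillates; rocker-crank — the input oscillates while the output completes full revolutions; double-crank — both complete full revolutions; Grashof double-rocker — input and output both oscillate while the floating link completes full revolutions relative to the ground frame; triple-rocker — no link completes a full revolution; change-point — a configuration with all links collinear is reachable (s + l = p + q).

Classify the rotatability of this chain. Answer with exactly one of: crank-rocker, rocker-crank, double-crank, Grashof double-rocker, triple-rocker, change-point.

lengths: ground=8, input=9, coupler=10, output=5
sorted: s=5 (shortest), l=10 (longest), p+q=17
s + l = 15 vs p + q = 17
s + l < p + q (Grashof) with shortest = output link → rocker-crank

rocker-crank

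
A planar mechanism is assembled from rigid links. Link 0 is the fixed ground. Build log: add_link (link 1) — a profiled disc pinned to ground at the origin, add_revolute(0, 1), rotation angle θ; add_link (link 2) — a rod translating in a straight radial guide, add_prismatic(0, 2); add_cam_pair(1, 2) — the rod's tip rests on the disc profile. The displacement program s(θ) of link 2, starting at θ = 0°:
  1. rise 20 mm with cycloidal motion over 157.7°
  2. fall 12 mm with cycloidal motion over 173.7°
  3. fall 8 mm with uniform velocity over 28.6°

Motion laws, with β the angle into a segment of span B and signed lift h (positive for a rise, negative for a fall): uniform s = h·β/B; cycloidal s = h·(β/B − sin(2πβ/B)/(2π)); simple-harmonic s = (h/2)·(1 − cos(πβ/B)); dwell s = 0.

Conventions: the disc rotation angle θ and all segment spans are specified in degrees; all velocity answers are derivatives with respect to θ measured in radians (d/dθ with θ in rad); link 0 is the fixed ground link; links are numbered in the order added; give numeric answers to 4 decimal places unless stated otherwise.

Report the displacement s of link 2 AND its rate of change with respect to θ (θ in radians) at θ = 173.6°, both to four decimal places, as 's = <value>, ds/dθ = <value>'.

seg 1 [0°–157.7°] cycloidal, h=20: full span → s += 20 → s = 20.0000
seg 2 [157.7°–331.4°] cycloidal, h=-12: θ=173.6° here. β=15.9, B=173.7. -12·(0.0915 − sin(2π·0.0915)/(2π)) = -0.0596 → s = 19.9404
velocity in seg [157.7°–331.4°] (cycloidal), θ in radians: β = 15.9° = 0.2775 rad, B = 173.7° = 3.0316 rad; ds/dθ = (h/B)(1 − cos(2πβ/B)) = ((-12)/3.0316)(1 − cos(2π·0.0915)) = -0.636830 mm/rad

s = 19.9404, ds/dθ = -0.6368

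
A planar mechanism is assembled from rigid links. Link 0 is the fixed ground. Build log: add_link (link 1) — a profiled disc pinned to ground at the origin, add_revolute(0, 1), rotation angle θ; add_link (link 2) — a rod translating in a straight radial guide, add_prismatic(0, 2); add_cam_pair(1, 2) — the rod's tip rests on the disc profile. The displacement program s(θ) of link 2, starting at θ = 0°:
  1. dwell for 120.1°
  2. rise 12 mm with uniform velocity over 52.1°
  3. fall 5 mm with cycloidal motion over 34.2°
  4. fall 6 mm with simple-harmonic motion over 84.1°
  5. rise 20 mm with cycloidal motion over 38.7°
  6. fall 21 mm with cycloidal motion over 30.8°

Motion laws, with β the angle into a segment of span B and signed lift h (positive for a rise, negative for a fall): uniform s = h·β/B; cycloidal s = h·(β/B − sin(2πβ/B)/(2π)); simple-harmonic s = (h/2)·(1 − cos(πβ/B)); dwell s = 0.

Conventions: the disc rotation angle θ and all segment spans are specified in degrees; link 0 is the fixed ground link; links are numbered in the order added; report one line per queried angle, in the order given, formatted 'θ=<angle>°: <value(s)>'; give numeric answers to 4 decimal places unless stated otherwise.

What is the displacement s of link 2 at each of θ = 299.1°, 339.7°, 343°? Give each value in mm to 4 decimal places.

seg 1 [0°–120.1°] dwell: s stays 0.0000
seg 2 [120.1°–172.2°] uniform, h=12: full span → s += 12 → s = 12.0000
seg 3 [172.2°–206.4°] cycloidal, h=-5: full span → s += -5 → s = 7.0000
seg 4 [206.4°–290.5°] simple-harmonic, h=-6: full span → s += -6 → s = 1.0000
seg 5 [290.5°–329.2°] cycloidal, h=20: θ=299.1° here. β=8.6, B=38.7. 20·(0.2222 − sin(2π·0.2222)/(2π)) = 1.3097 → s = 2.3097
seg 5 [290.5°–329.2°] cycloidal, h=20: full span → s += 20 → s = 21.0000
seg 6 [329.2°–360°] cycloidal, h=-21: θ=339.7° here. β=10.5, B=30.8. -21·(0.3409 − sin(2π·0.3409)/(2π)) = -4.3474 → s = 16.6526
seg 6 [329.2°–360°] cycloidal, h=-21: θ=343° here. β=13.8, B=30.8. -21·(0.4481 − sin(2π·0.4481)/(2π)) = -8.3374 → s = 12.6626

θ=299.1°: 2.3097
θ=339.7°: 16.6526
θ=343°: 12.6626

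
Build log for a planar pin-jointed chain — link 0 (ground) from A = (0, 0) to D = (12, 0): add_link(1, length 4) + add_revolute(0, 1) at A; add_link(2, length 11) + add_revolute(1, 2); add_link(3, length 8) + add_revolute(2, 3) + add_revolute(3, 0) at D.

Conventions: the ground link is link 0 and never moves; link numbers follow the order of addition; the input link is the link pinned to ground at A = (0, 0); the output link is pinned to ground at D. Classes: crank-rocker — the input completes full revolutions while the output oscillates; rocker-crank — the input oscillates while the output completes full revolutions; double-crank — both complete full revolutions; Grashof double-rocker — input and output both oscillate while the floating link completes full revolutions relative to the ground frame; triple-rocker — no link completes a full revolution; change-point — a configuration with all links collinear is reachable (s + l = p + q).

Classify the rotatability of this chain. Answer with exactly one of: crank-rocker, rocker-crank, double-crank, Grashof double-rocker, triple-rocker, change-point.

lengths: ground=12, input=4, coupler=11, output=8
sorted: s=4 (shortest), l=12 (longest), p+q=19
s + l = 16 vs p + q = 19
s + l < p + q (Grashof) with shortest = input link → crank-rocker

crank-rocker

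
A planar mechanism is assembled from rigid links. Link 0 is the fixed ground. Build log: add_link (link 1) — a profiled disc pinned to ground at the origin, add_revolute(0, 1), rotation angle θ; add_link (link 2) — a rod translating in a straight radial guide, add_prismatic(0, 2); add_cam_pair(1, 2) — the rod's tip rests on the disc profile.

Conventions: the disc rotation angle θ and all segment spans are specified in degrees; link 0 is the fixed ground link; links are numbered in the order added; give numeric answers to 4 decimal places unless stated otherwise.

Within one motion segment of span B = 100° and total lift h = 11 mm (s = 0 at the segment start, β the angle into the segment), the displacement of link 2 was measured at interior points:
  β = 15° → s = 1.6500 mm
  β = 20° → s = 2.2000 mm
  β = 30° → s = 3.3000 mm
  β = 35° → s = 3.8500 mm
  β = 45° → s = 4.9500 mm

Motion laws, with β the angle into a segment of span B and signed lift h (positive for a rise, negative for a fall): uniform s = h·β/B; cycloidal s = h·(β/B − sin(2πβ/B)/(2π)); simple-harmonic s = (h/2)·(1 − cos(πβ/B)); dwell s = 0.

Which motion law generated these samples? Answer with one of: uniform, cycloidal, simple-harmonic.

candidates at β/B = r: uniform s = h·r (linear in β); cycloidal s = h·(r − sin(2πr)/(2π)); simple-harmonic s = (h/2)(1 − cos(πr))
β=15°: printed 1.6500 | uniform 1.6500, cycloidal 0.2337, simple-harmonic 0.5995
β=20°: printed 2.2000 | uniform 2.2000, cycloidal 0.5350, simple-harmonic 1.0504
β=30°: printed 3.3000 | uniform 3.3000, cycloidal 1.6350, simple-harmonic 2.2672
β=35°: printed 3.8500 | uniform 3.8500, cycloidal 2.4337, simple-harmonic 3.0031
β=45°: printed 4.9500 | uniform 4.9500, cycloidal 4.4090, simple-harmonic 4.6396
only one law matches every sample → uniform

uniform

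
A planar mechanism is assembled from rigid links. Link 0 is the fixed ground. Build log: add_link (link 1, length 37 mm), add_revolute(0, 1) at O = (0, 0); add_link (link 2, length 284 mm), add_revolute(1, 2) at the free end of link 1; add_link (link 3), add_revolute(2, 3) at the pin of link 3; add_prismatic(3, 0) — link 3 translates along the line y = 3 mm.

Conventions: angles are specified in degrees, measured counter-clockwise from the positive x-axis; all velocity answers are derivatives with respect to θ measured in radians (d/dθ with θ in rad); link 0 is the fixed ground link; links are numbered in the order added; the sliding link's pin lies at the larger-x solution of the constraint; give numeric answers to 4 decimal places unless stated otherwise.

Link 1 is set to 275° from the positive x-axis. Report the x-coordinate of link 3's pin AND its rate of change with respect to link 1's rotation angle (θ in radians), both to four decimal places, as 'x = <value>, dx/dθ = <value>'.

geometry: r = 37 mm, L = 284 mm, e = 3 mm
crank pin P = (r cos θ, r sin θ) = (3.224762, -36.859204)
h = r sin θ − e = -36.859204 − 3 = -39.859204
x = r cos θ + √(L² − h²) = 3.224762 + 281.188982 = 284.413745
dx/dθ = −r sin θ − h·r cos θ/√(L² − h²) (θ in radians; h = -39.859204) = 37.316322

x = 284.4137, dx/dθ = 37.3163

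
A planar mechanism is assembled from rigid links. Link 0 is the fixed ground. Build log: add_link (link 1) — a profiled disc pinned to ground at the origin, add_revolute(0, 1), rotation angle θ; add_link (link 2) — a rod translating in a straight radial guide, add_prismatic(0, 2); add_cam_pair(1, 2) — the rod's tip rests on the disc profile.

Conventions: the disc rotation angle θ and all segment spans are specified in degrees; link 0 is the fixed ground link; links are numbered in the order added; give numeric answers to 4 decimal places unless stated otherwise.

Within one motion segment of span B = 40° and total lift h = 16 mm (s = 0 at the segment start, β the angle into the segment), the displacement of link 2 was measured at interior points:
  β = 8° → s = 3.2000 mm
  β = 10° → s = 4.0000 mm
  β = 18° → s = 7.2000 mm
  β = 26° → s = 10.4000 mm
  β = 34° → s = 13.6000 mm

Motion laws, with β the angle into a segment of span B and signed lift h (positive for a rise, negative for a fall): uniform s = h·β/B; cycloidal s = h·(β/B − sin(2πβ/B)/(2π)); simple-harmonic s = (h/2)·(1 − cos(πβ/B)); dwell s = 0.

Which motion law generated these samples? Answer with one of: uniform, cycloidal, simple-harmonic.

candidates at β/B = r: uniform s = h·r (linear in β); cycloidal s = h·(r − sin(2πr)/(2π)); simple-harmonic s = (h/2)(1 − cos(πr))
β=8°: printed 3.2000 | uniform 3.2000, cycloidal 0.7782, simple-harmonic 1.5279
β=10°: printed 4.0000 | uniform 4.0000, cycloidal 1.4535, simple-harmonic 2.3431
β=18°: printed 7.2000 | uniform 7.2000, cycloidal 6.4131, simple-harmonic 6.7485
β=26°: printed 10.4000 | uniform 10.4000, cycloidal 12.4601, simple-harmonic 11.6319
β=34°: printed 13.6000 | uniform 13.6000, cycloidal 15.6601, simple-harmonic 15.1281
only one law matches every sample → uniform

uniform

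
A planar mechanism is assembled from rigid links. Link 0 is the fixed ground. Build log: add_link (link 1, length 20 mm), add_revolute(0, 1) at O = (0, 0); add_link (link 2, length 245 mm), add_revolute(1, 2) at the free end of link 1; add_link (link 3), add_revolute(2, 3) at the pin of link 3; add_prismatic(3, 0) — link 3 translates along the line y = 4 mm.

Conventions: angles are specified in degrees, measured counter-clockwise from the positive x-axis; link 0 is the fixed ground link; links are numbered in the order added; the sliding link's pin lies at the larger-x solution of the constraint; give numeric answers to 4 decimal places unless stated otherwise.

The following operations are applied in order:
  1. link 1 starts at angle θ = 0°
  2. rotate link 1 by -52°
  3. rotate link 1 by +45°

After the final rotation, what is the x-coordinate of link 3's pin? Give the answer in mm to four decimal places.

geometry: r = 20 mm, L = 245 mm, e = 4 mm; θ starts at 0°
rotate link 1 by -52°: θ ← 0° -52° = -52°
rotate link 1 by +45°: θ ← -52° +45° = -7°
crank pin P = (r cos θ, r sin θ) = (19.850923, -2.437387)
h = r sin θ − e = -2.437387 − 4 = -6.437387
x = r cos θ + √(L² − h²) = 19.850923 + 244.915414 = 264.766337

264.7663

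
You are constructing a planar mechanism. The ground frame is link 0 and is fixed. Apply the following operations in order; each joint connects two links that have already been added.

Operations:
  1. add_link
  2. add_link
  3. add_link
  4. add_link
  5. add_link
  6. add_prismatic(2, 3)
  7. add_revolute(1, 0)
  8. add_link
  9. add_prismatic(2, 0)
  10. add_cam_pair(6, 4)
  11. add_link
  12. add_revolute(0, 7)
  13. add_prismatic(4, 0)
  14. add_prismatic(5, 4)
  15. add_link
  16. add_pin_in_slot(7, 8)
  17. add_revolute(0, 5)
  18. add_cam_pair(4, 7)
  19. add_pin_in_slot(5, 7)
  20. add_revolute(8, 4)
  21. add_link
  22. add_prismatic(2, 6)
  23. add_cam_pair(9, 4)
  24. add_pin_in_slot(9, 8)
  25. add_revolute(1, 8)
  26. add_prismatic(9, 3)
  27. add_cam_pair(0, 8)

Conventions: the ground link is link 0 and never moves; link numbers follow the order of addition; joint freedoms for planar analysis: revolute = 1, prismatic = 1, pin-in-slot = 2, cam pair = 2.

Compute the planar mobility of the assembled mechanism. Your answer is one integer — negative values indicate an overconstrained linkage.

L=1 J1=0 J2=0
add link → L=2 J1=0 J2=0
add link → L=3 J1=0 J2=0
add link → L=4 J1=0 J2=0
add link → L=5 J1=0 J2=0
add link → L=6 J1=0 J2=0
P@2,3 dof=1 J1 → L=6 J1=1 J2=0
R@1,0 dof=1 J1 → L=6 J1=2 J2=0
add link → L=7 J1=2 J2=0
P@2,0 dof=1 J1 → L=7 J1=3 J2=0
C@6,4 dof=2 J2 → L=7 J1=3 J2=1
add link → L=8 J1=3 J2=1
R@0,7 dof=1 J1 → L=8 J1=4 J2=1
P@4,0 dof=1 J1 → L=8 J1=5 J2=1
P@5,4 dof=1 J1 → L=8 J1=6 J2=1
add link → L=9 J1=6 J2=1
PS@7,8 dof=2 J2 → L=9 J1=6 J2=2
R@0,5 dof=1 J1 → L=9 J1=7 J2=2
C@4,7 dof=2 J2 → L=9 J1=7 J2=3
PS@5,7 dof=2 J2 → L=9 J1=7 J2=4
R@8,4 dof=1 J1 → L=9 J1=8 J2=4
add link → L=10 J1=8 J2=4
P@2,6 dof=1 J1 → L=10 J1=9 J2=4
C@9,4 dof=2 J2 → L=10 J1=9 J2=5
PS@9,8 dof=2 J2 → L=10 J1=9 J2=6
R@1,8 dof=1 J1 → L=10 J1=10 J2=6
P@9,3 dof=1 J1 → L=10 J1=11 J2=6
C@0,8 dof=2 J2 → L=10 J1=11 J2=7
M=3(L−1)−2J1−J2=3·9−2·11−7=-2

M = -2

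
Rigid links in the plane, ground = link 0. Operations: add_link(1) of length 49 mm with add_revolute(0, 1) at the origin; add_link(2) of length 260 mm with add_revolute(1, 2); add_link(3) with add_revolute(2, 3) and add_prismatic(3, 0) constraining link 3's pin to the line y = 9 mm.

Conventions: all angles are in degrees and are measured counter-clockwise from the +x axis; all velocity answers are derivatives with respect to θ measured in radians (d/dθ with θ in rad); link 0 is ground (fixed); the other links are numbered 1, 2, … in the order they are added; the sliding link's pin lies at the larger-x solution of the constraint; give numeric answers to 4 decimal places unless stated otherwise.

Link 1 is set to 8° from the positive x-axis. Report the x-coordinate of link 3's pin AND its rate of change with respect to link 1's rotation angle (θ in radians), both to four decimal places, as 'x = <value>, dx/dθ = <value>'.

geometry: r = 49 mm, L = 260 mm, e = 9 mm
crank pin P = (r cos θ, r sin θ) = (48.523135, 6.819482)
h = r sin θ − e = 6.819482 − 9 = -2.180518
x = r cos θ + √(L² − h²) = 48.523135 + 259.990856 = 308.513992
dx/dθ = −r sin θ − h·r cos θ/√(L² − h²) (θ in radians; h = -2.180518) = -6.412523

x = 308.5140, dx/dθ = -6.4125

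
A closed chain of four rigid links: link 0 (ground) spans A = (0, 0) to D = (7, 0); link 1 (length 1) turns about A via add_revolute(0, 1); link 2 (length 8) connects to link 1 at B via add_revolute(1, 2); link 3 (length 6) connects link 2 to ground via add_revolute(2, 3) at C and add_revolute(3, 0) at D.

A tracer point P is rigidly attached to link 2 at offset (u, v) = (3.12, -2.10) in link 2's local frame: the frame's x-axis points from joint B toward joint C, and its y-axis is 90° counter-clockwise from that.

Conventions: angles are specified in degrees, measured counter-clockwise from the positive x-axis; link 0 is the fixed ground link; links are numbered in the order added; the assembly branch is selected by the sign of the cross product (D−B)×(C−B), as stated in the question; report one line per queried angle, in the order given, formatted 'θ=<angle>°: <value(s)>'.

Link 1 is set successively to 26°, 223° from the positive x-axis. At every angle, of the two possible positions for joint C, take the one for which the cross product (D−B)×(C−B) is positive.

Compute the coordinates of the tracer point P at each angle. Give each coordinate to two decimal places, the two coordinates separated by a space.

A=(0,0), D=(7.00,0)
θ=26°: B = A + 1.00·(cos26°, sin26°) = (0.8988, 0.4384)
θ=26°: |BD| = 6.1169
θ=26°: circle(B,8.00) ∩ circle(D,6.00): a=5.3472, h=5.9504
θ=26°:   candidates: C₊=(6.6587,5.9903) cross=36.398; C₋=(5.8058,-5.8800) cross=-36.398
θ=26°:   branch + wants cross > 0 → take C=(6.6587,5.9903) (cross=36.398)
θ=26°: ex = (C−B)/|BC| = (0.7200,0.6940); ey = (-0.6940,0.7200)
θ=26°: P = B + 3.12·ex + -2.10·ey = (4.6025,1.0916)
θ=223°: B = A + 1.00·(cos223°, sin223°) = (-0.7314, -0.6820)
θ=223°: |BD| = 7.7614
θ=223°: circle(B,8.00) ∩ circle(D,6.00): a=5.6845, h=5.6291
θ=223°:   candidates: C₊=(4.4365,5.4248) cross=43.689; C₋=(5.4258,-5.7898) cross=-43.689
θ=223°:   branch + wants cross > 0 → take C=(4.4365,5.4248) (cross=43.689)
θ=223°: ex = (C−B)/|BC| = (0.6460,0.7634); ey = (-0.7634,0.6460)
θ=223°: P = B + 3.12·ex + -2.10·ey = (2.8872,0.3431)

θ=26°: 4.60 1.09
θ=223°: 2.89 0.34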